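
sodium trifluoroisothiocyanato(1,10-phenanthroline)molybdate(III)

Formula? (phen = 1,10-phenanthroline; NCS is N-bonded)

Na[MoF3(NCS)(phen)]

Ligands: 1 1,10-phenanthroline (phen, neutral), 1 isothiocyanato (NCS, -1), 3 fluoro (F, -1). Ligand charge sum = -4.
With Mo in oxidation state +3, the complex ion is [Mo...]^1−.
Charge balance with sodium (+1) requires 1 complex ion per 1 sodium.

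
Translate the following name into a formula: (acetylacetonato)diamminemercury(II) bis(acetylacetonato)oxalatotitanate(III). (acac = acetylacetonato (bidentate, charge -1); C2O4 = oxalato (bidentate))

[Hg(acac)(NH3)2][Ti(acac)2(C2O4)]

Cation [Hg…]: ligand charges -1, Hg(II) ⇒ ion charge 1+.
Anion [Ti…]: ligand charges -4, Ti(III) ⇒ ion charge 1−.
One 1+ cation balances one 1− anion.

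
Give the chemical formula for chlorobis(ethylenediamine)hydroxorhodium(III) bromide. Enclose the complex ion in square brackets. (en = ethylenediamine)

[RhCl(en)2(OH)]Br

Ligands: 2 ethylenediamine (en, neutral), 1 hydroxo (OH, -1), 1 chloro (Cl, -1). Ligand charge sum = -2.
With Rh in oxidation state +3, the complex ion is [Rh...]^1+.
Charge balance with bromide (-1) requires 1 complex ion per 1 bromide.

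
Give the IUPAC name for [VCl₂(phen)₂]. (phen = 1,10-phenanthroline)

There is no counter-ion, so the complex is neutral overall.
Ligand charges: 2×1,10-phenanthroline (neutral), 2×chloro (-1 each); total -2. So V + (-2) = 0, giving V = +2.
Ligands are named alphabetically: chloro before phenanthroline.

dichlorobis(1,10-phenanthroline)vanadium(II)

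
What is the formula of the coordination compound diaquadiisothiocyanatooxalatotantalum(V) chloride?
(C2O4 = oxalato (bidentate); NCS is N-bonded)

Ligands: 1 oxalato (C2O4, -2), 2 aqua (H2O, neutral), 2 isothiocyanato (NCS, -1). Ligand charge sum = -4.
Charge balance with chloride (-1) requires 1 complex ion per 1 chloride.

[Ta(C2O4)(H2O)2(NCS)2]Cl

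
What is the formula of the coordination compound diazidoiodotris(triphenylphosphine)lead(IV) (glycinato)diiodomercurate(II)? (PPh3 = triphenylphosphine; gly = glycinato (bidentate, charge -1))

Cation [Pb…]: ligand charges -3, Pb(IV) ⇒ ion charge 1+.
Anion [Hg…]: ligand charges -3, Hg(II) ⇒ ion charge 1−.
One 1+ cation balances one 1− anion.

[PbI(N3)2(PPh3)3][Hg(gly)I2]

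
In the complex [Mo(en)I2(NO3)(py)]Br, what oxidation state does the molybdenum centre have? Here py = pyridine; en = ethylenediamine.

1 bromide outside the brackets (-1 each) → the complex ion is 1+.
Ligand charges: 1×NO3 = -1; 1×py neutral; 1×en neutral; 2×I = -2; sum -3.
Mo + (-3) = 1+ ⇒ Mo is +4.

+4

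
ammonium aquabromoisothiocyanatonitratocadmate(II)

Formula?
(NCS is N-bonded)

Ligands: 1 bromo (Br, -1), 1 isothiocyanato (NCS, -1), 1 nitrato (NO3, -1), 1 aqua (H2O, neutral). Ligand charge sum = -3.
Charge balance with ammonium (+1) requires 1 complex ion per 1 ammonium.

NH4[CdBr(H2O)(NCS)(NO3)]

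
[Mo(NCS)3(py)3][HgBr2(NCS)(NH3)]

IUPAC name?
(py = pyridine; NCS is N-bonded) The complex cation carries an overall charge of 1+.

triisothiocyanatotris(pyridine)molybdenum(IV) amminedibromoisothiocyanatomercurate(II)

Both ions are complex: the cation is named first with the plain metal name, the anion second with the -ate form; each ion's ligands are alphabetised independently.
The complex cation is given as 1+; its ligand charges sum to -3, so Mo = +4.
A 1:1 salt means the anion carries the equal and opposite charge, 1−.
Anion: ligand charges sum to -3; for the ion to be 1−, Hg = +2.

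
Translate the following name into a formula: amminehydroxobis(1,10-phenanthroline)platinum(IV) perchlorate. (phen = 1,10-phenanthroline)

[Pt(NH3)(OH)(phen)2](ClO4)3

Ligands: 1 ammine (NH3, neutral), 1 hydroxo (OH, -1), 2 1,10-phenanthroline (phen, neutral). Ligand charge sum = -1.
Charge balance with perchlorate (-1) requires 1 complex ion per 3 perchlorate.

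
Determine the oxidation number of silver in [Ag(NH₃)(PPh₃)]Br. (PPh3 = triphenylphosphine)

+1

1 bromide outside the brackets (-1 each) → the complex ion is 1+.
Ligand charges: 1×PPh3 neutral; 1×NH3 neutral; sum 0.
Ag + (0) = 1+ ⇒ Ag is +1.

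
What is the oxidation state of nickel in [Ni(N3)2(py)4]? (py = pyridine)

+2

No counter-ion: the bracketed complex is neutral.
Ligand charges: 2×N3 = -2; 4×py neutral; sum -2.
Ni + (-2) = 0 ⇒ Ni is +2.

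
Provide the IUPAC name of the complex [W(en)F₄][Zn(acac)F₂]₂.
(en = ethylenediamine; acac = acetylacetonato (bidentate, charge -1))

(ethylenediamine)tetrafluorotungsten(VI) (acetylacetonato)difluorozincate(II)

Zinc is always +2 in its complexes; the anion's ligand charges sum to -3, so the complex anion is 1−.
With 2 anions per cation, the cation must be 2×1 = 2+.
Cation: ligand charges sum to -4; for the ion to be 2+, W = +6.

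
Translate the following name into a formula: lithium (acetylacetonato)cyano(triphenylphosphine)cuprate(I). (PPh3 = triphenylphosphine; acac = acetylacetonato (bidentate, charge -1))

Ligands: 1 cyano (CN, -1), 1 triphenylphosphine (PPh3, neutral), 1 acetylacetonato (acac, -1). Ligand charge sum = -2.
Charge balance with lithium (+1) requires 1 complex ion per 1 lithium.

Li[Cu(acac)(CN)(PPh3)]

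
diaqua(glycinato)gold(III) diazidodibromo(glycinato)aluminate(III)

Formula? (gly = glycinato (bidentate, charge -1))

[Au(gly)(H2O)2][AlBr2(gly)(N3)2]

Cation [Au…]: ligand charges -1, Au(III) ⇒ ion charge 2+.
Anion [Al…]: ligand charges -5, Al(III) ⇒ ion charge 2−.
One 2+ cation balances one 2− anion.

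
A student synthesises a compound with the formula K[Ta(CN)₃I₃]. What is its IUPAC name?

The 1 potassium counter-ion carries a total charge of +1, so each complex ion is 1−.
Ligand charges: 3×iodo (-1 each), 3×cyano (-1 each); total -6. So Ta + (-6) = 1−, giving Ta = +5.
Ligands are named alphabetically: cyano before iodo.
The complex ion is anionic, so tantalum takes the -ate form tantalate(V).

potassium tricyanotriiodotantalate(V)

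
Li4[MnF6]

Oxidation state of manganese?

+2

4 lithium outside the brackets (+1 each) → the complex ion is 4−.
Ligand charges: 6×F = -6; sum -6.
Mn + (-6) = 4− ⇒ Mn is +2.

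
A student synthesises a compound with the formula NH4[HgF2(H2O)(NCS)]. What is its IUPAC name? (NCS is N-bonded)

ammonium aquadifluoroisothiocyanatomercurate(II)

The 1 ammonium counter-ion carries a total charge of +1, so each complex ion is 1−.
Ligand charges: 2×fluoro (-1 each), 1×isothiocyanato (-1 each), 1×aqua (neutral); total -3. So Hg + (-3) = 1−, giving Hg = +2.
The complex ion is anionic, so mercury takes the -ate form mercurate(II).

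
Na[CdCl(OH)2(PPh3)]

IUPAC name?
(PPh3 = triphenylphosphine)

sodium chlorodihydroxo(triphenylphosphine)cadmate(II)

The 1 sodium counter-ion carries a total charge of +1, so each complex ion is 1−.
Ligand charges: 2×hydroxo (-1 each), 1×chloro (-1 each), 1×triphenylphosphine (neutral); total -3. So Cd + (-3) = 1−, giving Cd = +2.
Ligands are named alphabetically: chloro before hydroxo before triphenylphosphine.
The complex ion is anionic, so cadmium takes the -ate form cadmate(II).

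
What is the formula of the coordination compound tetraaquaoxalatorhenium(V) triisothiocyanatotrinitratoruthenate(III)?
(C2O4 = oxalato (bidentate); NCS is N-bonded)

Cation [Re…]: ligand charges -2, Re(V) ⇒ ion charge 3+.
Anion [Ru…]: ligand charges -6, Ru(III) ⇒ ion charge 3−.

[Re(C2O4)(H2O)4][Ru(NCS)3(NO3)3]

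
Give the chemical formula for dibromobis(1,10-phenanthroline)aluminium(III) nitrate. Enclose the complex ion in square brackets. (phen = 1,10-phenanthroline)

[AlBr2(phen)2]NO3

Ligands: 2 1,10-phenanthroline (phen, neutral), 2 bromo (Br, -1). Ligand charge sum = -2.
Charge balance with nitrate (-1) requires 1 complex ion per 1 nitrate.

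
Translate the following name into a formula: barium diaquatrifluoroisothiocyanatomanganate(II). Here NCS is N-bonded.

Ba[MnF3(H2O)2(NCS)]

Ligands: 3 fluoro (F, -1), 2 aqua (H2O, neutral), 1 isothiocyanato (NCS, -1). Ligand charge sum = -4.
With Mn in oxidation state +2, the complex ion is [Mn...]^2−.
Charge balance with barium (+2) requires 1 complex ion per 1 barium.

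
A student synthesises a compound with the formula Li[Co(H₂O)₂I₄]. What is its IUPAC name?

The 1 lithium counter-ion carries a total charge of +1, so each complex ion is 1−.
Ligand charges: 2×aqua (neutral), 4×iodo (-1 each); total -4. So Co + (-4) = 1−, giving Co = +3.
Ligands are named alphabetically: aqua before iodo.
The complex ion is anionic, so cobalt takes the -ate form cobaltate(III).

lithium diaquatetraiodocobaltate(III)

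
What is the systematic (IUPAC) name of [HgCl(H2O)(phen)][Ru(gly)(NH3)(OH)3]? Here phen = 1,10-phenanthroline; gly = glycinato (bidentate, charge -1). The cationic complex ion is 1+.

aquachloro(1,10-phenanthroline)mercury(II) ammine(glycinato)trihydroxoruthenate(III)

Both ions are complex: the cation is named first with the plain metal name, the anion second with the -ate form; each ion's ligands are alphabetised independently.
The complex cation is given as 1+; its ligand charges sum to -1, so Hg = +2.
A 1:1 salt means the anion carries the equal and opposite charge, 1−.
Anion: ligand charges sum to -4; for the ion to be 1−, Ru = +3.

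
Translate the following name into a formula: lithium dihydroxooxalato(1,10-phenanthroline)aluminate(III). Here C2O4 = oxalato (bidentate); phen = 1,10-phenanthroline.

Li[Al(C2O4)(OH)2(phen)]

Ligands: 1 oxalato (C2O4, -2), 1 1,10-phenanthroline (phen, neutral), 2 hydroxo (OH, -1). Ligand charge sum = -4.
With Al in oxidation state +3, the complex ion is [Al...]^1−.
Charge balance with lithium (+1) requires 1 complex ion per 1 lithium.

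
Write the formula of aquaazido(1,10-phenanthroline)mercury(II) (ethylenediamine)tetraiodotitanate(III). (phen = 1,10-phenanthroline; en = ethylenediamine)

Cation [Hg…]: ligand charges -1, Hg(II) ⇒ ion charge 1+.
Anion [Ti…]: ligand charges -4, Ti(III) ⇒ ion charge 1−.
One 1+ cation balances one 1− anion.

[Hg(H2O)(N3)(phen)][Ti(en)I4]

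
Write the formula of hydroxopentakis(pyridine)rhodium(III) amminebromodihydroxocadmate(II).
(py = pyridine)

Cation [Rh…]: ligand charges -1, Rh(III) ⇒ ion charge 2+.
Anion [Cd…]: ligand charges -3, Cd(II) ⇒ ion charge 1−.

[Rh(OH)(py)5][CdBr(NH3)(OH)2]2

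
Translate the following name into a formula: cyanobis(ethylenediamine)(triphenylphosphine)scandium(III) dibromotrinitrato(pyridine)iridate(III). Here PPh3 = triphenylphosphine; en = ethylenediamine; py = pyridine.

[Sc(CN)(en)2(PPh3)][IrBr2(NO3)3(py)]

Cation [Sc…]: ligand charges -1, Sc(III) ⇒ ion charge 2+.
Anion [Ir…]: ligand charges -5, Ir(III) ⇒ ion charge 2−.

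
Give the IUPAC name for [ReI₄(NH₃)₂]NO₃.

The 1 nitrate counter-ion carries a total charge of -1, so each complex ion is 1+.
Ligand charges: 4×iodo (-1 each), 2×ammine (neutral); total -4. So Re + (-4) = 1+, giving Re = +5.
Ligands are named alphabetically: ammine before iodo.

diamminetetraiodorhenium(V) nitrate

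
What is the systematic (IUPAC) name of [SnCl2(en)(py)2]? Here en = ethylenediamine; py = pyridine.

dichloro(ethylenediamine)bis(pyridine)tin(II)

There is no counter-ion, so the complex is neutral overall.
Ligand charges: 1×ethylenediamine (neutral), 2×chloro (-1 each), 2×pyridine (neutral); total -2. So Sn + (-2) = 0, giving Sn = +2.
Ligands are named alphabetically: chloro before ethylenediamine before pyridine.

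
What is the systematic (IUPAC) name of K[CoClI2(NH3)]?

potassium amminechlorodiiodocobaltate(II)

The 1 potassium counter-ion carries a total charge of +1, so each complex ion is 1−.
Ligand charges: 1×ammine (neutral), 2×iodo (-1 each), 1×chloro (-1 each); total -3. So Co + (-3) = 1−, giving Co = +2.
Ligands are named alphabetically: ammine before chloro before iodo.
The complex ion is anionic, so cobalt takes the -ate form cobaltate(II).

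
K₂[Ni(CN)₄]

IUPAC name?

The 2 potassium counter-ions carry a total charge of +2, so each complex ion is 2−.
Ligand charges: 4×cyano (-1 each); total -4. So Ni + (-4) = 2−, giving Ni = +2.
The complex ion is anionic, so nickel takes the -ate form nickelate(II).

potassium tetracyanonickelate(II)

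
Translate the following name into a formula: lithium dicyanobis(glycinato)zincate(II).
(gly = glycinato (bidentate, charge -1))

Ligands: 2 cyano (CN, -1), 2 glycinato (gly, -1). Ligand charge sum = -4.
Charge balance with lithium (+1) requires 1 complex ion per 2 lithium.

Li2[Zn(CN)2(gly)2]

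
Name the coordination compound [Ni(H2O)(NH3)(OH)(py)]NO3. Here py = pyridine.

ammineaquahydroxo(pyridine)nickel(II) nitrate

The 1 nitrate counter-ion carries a total charge of -1, so each complex ion is 1+.
Ligand charges: 1×ammine (neutral), 1×hydroxo (-1 each), 1×aqua (neutral), 1×pyridine (neutral); total -1. So Ni + (-1) = 1+, giving Ni = +2.
Ligands are named alphabetically: ammine before aqua before hydroxo before pyridine.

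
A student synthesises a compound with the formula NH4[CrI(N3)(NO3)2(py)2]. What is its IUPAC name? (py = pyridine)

The 1 ammonium counter-ion carries a total charge of +1, so each complex ion is 1−.
Ligand charges: 2×pyridine (neutral), 2×nitrato (-1 each), 1×iodo (-1 each), 1×azido (-1 each); total -4. So Cr + (-4) = 1−, giving Cr = +3.
The complex ion is anionic, so chromium takes the -ate form chromate(III).

ammonium azidoiododinitratobis(pyridine)chromate(III)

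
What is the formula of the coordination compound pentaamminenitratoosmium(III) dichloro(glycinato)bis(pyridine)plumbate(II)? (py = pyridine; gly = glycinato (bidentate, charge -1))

[Os(NH3)5(NO3)][PbCl2(gly)(py)2]2

Cation [Os…]: ligand charges -1, Os(III) ⇒ ion charge 2+.
Anion [Pb…]: ligand charges -3, Pb(II) ⇒ ion charge 1−.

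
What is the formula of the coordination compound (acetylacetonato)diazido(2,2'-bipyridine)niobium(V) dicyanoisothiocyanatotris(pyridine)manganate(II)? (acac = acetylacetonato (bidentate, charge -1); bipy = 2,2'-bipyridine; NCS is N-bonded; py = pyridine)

[Nb(acac)(bipy)(N3)2][Mn(CN)2(NCS)(py)3]2

Cation [Nb…]: ligand charges -3, Nb(V) ⇒ ion charge 2+.
Anion [Mn…]: ligand charges -3, Mn(II) ⇒ ion charge 1−.
One 2+ cation requires 2 of the 1− anion.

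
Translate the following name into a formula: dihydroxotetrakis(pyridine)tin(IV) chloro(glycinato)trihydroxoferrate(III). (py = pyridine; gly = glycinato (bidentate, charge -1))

[Sn(OH)2(py)4][FeCl(gly)(OH)3]

Cation [Sn…]: ligand charges -2, Sn(IV) ⇒ ion charge 2+.
Anion [Fe…]: ligand charges -5, Fe(III) ⇒ ion charge 2−.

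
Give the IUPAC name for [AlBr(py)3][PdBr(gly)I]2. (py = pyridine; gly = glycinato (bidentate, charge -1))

bromotris(pyridine)aluminium(III) bromo(glycinato)iodopalladate(II)

Aluminium is always +3 in its complexes; the cation's ligand charges sum to -1, so the complex cation is 2+.
With 2 anions per cation, each anion must be 2/2 = 1−.
Anion: ligand charges sum to -3; for the ion to be 1−, Pd = +2.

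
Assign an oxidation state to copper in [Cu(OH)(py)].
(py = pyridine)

+1

No counter-ion: the bracketed complex is neutral.
Ligand charges: 1×py neutral; 1×OH = -1; sum -1.
Cu + (-1) = 0 ⇒ Cu is +1.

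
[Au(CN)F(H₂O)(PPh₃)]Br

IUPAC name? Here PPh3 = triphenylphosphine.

The 1 bromide counter-ion carries a total charge of -1, so each complex ion is 1+.
Ligand charges: 1×fluoro (-1 each), 1×cyano (-1 each), 1×aqua (neutral), 1×triphenylphosphine (neutral); total -2. So Au + (-2) = 1+, giving Au = +3.
Ligands are named alphabetically: aqua before cyano before fluoro before triphenylphosphine.

aquacyanofluoro(triphenylphosphine)gold(III) bromide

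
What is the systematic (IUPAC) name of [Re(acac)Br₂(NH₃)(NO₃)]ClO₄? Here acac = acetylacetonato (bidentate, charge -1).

The 1 perchlorate counter-ion carries a total charge of -1, so each complex ion is 1+.
Ligand charges: 1×nitrato (-1 each), 1×acetylacetonato (-1 each), 1×ammine (neutral), 2×bromo (-1 each); total -4. So Re + (-4) = 1+, giving Re = +5.
Ligands are named alphabetically: acetylacetonato before ammine before bromo before nitrato.

(acetylacetonato)amminedibromonitratorhenium(V) perchlorate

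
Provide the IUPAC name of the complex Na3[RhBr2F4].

sodium dibromotetrafluororhodate(III)

The 3 sodium counter-ions carry a total charge of +3, so each complex ion is 3−.
Ligand charges: 2×bromo (-1 each), 4×fluoro (-1 each); total -6. So Rh + (-6) = 3−, giving Rh = +3.
Ligands are named alphabetically: bromo before fluoro.
The complex ion is anionic, so rhodium takes the -ate form rhodate(III).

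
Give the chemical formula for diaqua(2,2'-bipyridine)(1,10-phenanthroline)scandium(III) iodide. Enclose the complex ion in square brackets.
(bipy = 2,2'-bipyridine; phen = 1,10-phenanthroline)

Ligands: 1 2,2'-bipyridine (bipy, neutral), 1 1,10-phenanthroline (phen, neutral), 2 aqua (H2O, neutral). Ligand charge sum = 0.
Charge balance with iodide (-1) requires 1 complex ion per 3 iodide.

[Sc(bipy)(H2O)2(phen)]I3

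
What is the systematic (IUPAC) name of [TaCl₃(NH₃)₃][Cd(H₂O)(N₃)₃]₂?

Both ions are complex: the cation is named first with the plain metal name, the anion second with the -ate form; each ion's ligands are alphabetised independently.
Cadmium is always +2 in its complexes; the anion's ligand charges sum to -3, so the complex anion is 1−.
With 2 anions per cation, the cation must be 2×1 = 2+.
Cation: ligand charges sum to -3; for the ion to be 2+, Ta = +5.

triamminetrichlorotantalum(V) aquatriazidocadmate(II)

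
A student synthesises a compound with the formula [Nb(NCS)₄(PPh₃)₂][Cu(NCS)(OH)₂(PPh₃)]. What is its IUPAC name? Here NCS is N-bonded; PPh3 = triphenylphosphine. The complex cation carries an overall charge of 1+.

tetraisothiocyanatobis(triphenylphosphine)niobium(V) dihydroxoisothiocyanato(triphenylphosphine)cuprate(II)

Both ions are complex: the cation is named first with the plain metal name, the anion second with the -ate form; each ion's ligands are alphabetised independently.
The complex cation is given as 1+; its ligand charges sum to -4, so Nb = +5.
A 1:1 salt means the anion carries the equal and opposite charge, 1−.
Anion: ligand charges sum to -3; for the ion to be 1−, Cu = +2.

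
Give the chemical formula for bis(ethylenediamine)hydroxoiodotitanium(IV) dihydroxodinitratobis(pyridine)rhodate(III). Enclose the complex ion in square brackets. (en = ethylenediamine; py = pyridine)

Cation [Ti…]: ligand charges -2, Ti(IV) ⇒ ion charge 2+.
Anion [Rh…]: ligand charges -4, Rh(III) ⇒ ion charge 1−.
One 2+ cation requires 2 of the 1− anion.

[Ti(en)2I(OH)][Rh(NO3)2(OH)2(py)2]2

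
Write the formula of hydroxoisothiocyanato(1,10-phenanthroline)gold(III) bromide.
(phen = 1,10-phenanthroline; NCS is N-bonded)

[Au(NCS)(OH)(phen)]Br

Ligands: 1 hydroxo (OH, -1), 1 1,10-phenanthroline (phen, neutral), 1 isothiocyanato (NCS, -1). Ligand charge sum = -2.
With Au in oxidation state +3, the complex ion is [Au...]^1+.
Charge balance with bromide (-1) requires 1 complex ion per 1 bromide.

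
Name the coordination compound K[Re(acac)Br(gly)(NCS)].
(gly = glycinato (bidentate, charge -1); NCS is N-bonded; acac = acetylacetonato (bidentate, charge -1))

The 1 potassium counter-ion carries a total charge of +1, so each complex ion is 1−.
Ligand charges: 1×bromo (-1 each), 1×glycinato (-1 each), 1×isothiocyanato (-1 each), 1×acetylacetonato (-1 each); total -4. So Re + (-4) = 1−, giving Re = +3.
Ligands are named alphabetically: acetylacetonato before bromo before glycinato before isothiocyanato.
The complex ion is anionic, so rhenium takes the -ate form rhenate(III).

potassium (acetylacetonato)bromo(glycinato)isothiocyanatorhenate(III)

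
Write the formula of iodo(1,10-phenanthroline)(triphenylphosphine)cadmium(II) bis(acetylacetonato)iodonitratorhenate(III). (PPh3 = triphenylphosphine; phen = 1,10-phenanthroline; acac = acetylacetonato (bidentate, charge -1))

[CdI(phen)(PPh3)][Re(acac)2I(NO3)]

Cation [Cd…]: ligand charges -1, Cd(II) ⇒ ion charge 1+.
Anion [Re…]: ligand charges -4, Re(III) ⇒ ion charge 1−.
One 1+ cation balances one 1− anion.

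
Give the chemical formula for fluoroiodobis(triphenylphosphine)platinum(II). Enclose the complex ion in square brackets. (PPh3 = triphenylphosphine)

[PtFI(PPh3)2]

Ligands: 1 iodo (I, -1), 2 triphenylphosphine (PPh3, neutral), 1 fluoro (F, -1). Ligand charge sum = -2.
With Pt in oxidation state +2, the complex ion is [Pt...].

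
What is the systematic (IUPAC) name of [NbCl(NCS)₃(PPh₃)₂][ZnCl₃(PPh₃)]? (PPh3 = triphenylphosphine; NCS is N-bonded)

chlorotriisothiocyanatobis(triphenylphosphine)niobium(V) trichloro(triphenylphosphine)zincate(II)

Both ions are complex: the cation is named first with the plain metal name, the anion second with the -ate form; each ion's ligands are alphabetised independently.
Zinc is always +2 in its complexes; the anion's ligand charges sum to -3, so the complex anion is 1−.
A 1:1 salt means the cation carries the equal and opposite charge, 1+.
Cation: ligand charges sum to -4; for the ion to be 1+, Nb = +5.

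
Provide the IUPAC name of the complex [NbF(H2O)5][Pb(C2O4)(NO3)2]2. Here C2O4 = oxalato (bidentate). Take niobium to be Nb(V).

Both ions are complex: the cation is named first with the plain metal name, the anion second with the -ate form; each ion's ligands are alphabetised independently.
Nb is given as +5; the cation's ligand charges sum to -1, so the complex cation is 4+.
With 2 anions per cation, each anion must be 4/2 = 2−.
Anion: ligand charges sum to -4; for the ion to be 2−, Pb = +2.

pentaaquafluoroniobium(V) dinitratooxalatoplumbate(II)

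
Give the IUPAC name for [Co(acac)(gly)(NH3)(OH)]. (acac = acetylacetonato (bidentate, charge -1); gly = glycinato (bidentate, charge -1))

There is no counter-ion, so the complex is neutral overall.
Ligand charges: 1×acetylacetonato (-1 each), 1×ammine (neutral), 1×glycinato (-1 each), 1×hydroxo (-1 each); total -3. So Co + (-3) = 0, giving Co = +3.
Ligands are named alphabetically: acetylacetonato before ammine before glycinato before hydroxo.

(acetylacetonato)ammine(glycinato)hydroxocobalt(III)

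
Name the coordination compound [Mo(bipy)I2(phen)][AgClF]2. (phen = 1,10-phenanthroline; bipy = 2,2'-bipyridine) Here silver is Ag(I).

Both ions are complex: the cation is named first with the plain metal name, the anion second with the -ate form; each ion's ligands are alphabetised independently.
Ag is given as +1; the anion's ligand charges sum to -2, so the complex anion is 1−.
With 2 anions per cation, the cation must be 2×1 = 2+.
Cation: ligand charges sum to -2; for the ion to be 2+, Mo = +4.

(2,2'-bipyridine)diiodo(1,10-phenanthroline)molybdenum(IV) chlorofluoroargentate(I)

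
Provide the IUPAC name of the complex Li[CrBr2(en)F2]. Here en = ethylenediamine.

lithium dibromo(ethylenediamine)difluorochromate(III)

The 1 lithium counter-ion carries a total charge of +1, so each complex ion is 1−.
Ligand charges: 2×fluoro (-1 each), 1×ethylenediamine (neutral), 2×bromo (-1 each); total -4. So Cr + (-4) = 1−, giving Cr = +3.
Ligands are named alphabetically: bromo before ethylenediamine before fluoro.
The complex ion is anionic, so chromium takes the -ate form chromate(III).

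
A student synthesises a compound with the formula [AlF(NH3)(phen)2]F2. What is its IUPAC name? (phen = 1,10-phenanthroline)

The 2 fluoride counter-ions carry a total charge of -2, so each complex ion is 2+.
Ligand charges: 1×fluoro (-1 each), 2×1,10-phenanthroline (neutral), 1×ammine (neutral); total -1. So Al + (-1) = 2+, giving Al = +3.
Ligands are named alphabetically: ammine before fluoro before phenanthroline.

amminefluorobis(1,10-phenanthroline)aluminium(III) fluoride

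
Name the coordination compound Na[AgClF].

sodium chlorofluoroargentate(I)

The 1 sodium counter-ion carries a total charge of +1, so each complex ion is 1−.
Ligand charges: 1×chloro (-1 each), 1×fluoro (-1 each); total -2. So Ag + (-2) = 1−, giving Ag = +1.
Ligands are named alphabetically: chloro before fluoro.
The complex ion is anionic, so silver takes the -ate form argentate(I).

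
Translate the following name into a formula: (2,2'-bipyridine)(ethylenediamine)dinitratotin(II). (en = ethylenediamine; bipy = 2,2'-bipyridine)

[Sn(bipy)(en)(NO3)2]

Ligands: 1 ethylenediamine (en, neutral), 1 2,2'-bipyridine (bipy, neutral), 2 nitrato (NO3, -1). Ligand charge sum = -2.
With Sn in oxidation state +2, the complex ion is [Sn...].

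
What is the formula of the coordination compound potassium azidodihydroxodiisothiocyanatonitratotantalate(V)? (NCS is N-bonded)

K[Ta(N3)(NCS)2(NO3)(OH)2]

Ligands: 2 hydroxo (OH, -1), 1 nitrato (NO3, -1), 2 isothiocyanato (NCS, -1), 1 azido (N3, -1). Ligand charge sum = -6.
Charge balance with potassium (+1) requires 1 complex ion per 1 potassium.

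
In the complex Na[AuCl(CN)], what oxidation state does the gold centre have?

1 sodium outside the brackets (+1 each) → the complex ion is 1−.
Ligand charges: 1×CN = -1; 1×Cl = -1; sum -2.
Au + (-2) = 1− ⇒ Au is +1.

+1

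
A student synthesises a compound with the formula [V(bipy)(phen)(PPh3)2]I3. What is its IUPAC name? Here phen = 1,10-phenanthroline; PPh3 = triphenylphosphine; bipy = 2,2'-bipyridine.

(2,2'-bipyridine)(1,10-phenanthroline)bis(triphenylphosphine)vanadium(III) iodide

The 3 iodide counter-ions carry a total charge of -3, so each complex ion is 3+.
Ligand charges: 1×1,10-phenanthroline (neutral), 2×triphenylphosphine (neutral), 1×2,2'-bipyridine (neutral); total 0. So V + (0) = 3+, giving V = +3.
Ligands are named alphabetically: bipyridine before phenanthroline before triphenylphosphine.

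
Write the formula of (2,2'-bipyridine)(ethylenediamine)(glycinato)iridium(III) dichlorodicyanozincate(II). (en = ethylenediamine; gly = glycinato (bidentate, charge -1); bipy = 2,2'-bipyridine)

Cation [Ir…]: ligand charges -1, Ir(III) ⇒ ion charge 2+.
Anion [Zn…]: ligand charges -4, Zn(II) ⇒ ion charge 2−.
One 2+ cation balances one 2− anion.

[Ir(bipy)(en)(gly)][ZnCl2(CN)2]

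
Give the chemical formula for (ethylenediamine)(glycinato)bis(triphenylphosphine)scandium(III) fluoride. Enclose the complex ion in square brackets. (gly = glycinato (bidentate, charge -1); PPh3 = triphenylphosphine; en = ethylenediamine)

[Sc(en)(gly)(PPh3)2]F2

Ligands: 1 glycinato (gly, -1), 2 triphenylphosphine (PPh3, neutral), 1 ethylenediamine (en, neutral). Ligand charge sum = -1.
With Sc in oxidation state +3, the complex ion is [Sc...]^2+.
Charge balance with fluoride (-1) requires 1 complex ion per 2 fluoride.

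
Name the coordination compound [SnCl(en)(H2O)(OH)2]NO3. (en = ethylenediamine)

aquachloro(ethylenediamine)dihydroxotin(IV) nitrate

The 1 nitrate counter-ion carries a total charge of -1, so each complex ion is 1+.
Ligand charges: 2×hydroxo (-1 each), 1×chloro (-1 each), 1×aqua (neutral), 1×ethylenediamine (neutral); total -3. So Sn + (-3) = 1+, giving Sn = +4.
Ligands are named alphabetically: aqua before chloro before ethylenediamine before hydroxo.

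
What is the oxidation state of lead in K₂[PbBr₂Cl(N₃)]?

+2

2 potassium outside the brackets (+1 each) → the complex ion is 2−.
Ligand charges: 2×Br = -2; 1×Cl = -1; 1×N3 = -1; sum -4.
Pb + (-4) = 2− ⇒ Pb is +2.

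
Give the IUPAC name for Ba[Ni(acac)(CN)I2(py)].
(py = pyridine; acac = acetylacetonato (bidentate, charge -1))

The 1 barium counter-ion carries a total charge of +2, so each complex ion is 2−.
Ligand charges: 1×cyano (-1 each), 1×pyridine (neutral), 2×iodo (-1 each), 1×acetylacetonato (-1 each); total -4. So Ni + (-4) = 2−, giving Ni = +2.
Ligands are named alphabetically: acetylacetonato before cyano before iodo before pyridine.
The complex ion is anionic, so nickel takes the -ate form nickelate(II).

barium (acetylacetonato)cyanodiiodo(pyridine)nickelate(II)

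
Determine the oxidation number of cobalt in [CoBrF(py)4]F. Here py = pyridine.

+3

1 fluoride outside the brackets (-1 each) → the complex ion is 1+.
Ligand charges: 4×py neutral; 1×Br = -1; 1×F = -1; sum -2.
Co + (-2) = 1+ ⇒ Co is +3.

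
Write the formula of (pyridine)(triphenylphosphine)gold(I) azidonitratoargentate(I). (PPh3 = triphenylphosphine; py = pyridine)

Cation [Au…]: ligand charges 0, Au(I) ⇒ ion charge 1+.
Anion [Ag…]: ligand charges -2, Ag(I) ⇒ ion charge 1−.
One 1+ cation balances one 1− anion.

[Au(PPh3)(py)][Ag(N3)(NO3)]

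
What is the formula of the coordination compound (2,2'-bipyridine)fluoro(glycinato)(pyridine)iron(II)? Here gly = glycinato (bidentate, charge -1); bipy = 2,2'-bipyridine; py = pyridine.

Ligands: 1 fluoro (F, -1), 1 glycinato (gly, -1), 1 2,2'-bipyridine (bipy, neutral), 1 pyridine (py, neutral). Ligand charge sum = -2.
With Fe in oxidation state +2, the complex ion is [Fe...].

[Fe(bipy)F(gly)(py)]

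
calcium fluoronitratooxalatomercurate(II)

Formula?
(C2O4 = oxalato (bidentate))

Ligands: 1 fluoro (F, -1), 1 oxalato (C2O4, -2), 1 nitrato (NO3, -1). Ligand charge sum = -4.
With Hg in oxidation state +2, the complex ion is [Hg...]^2−.
Charge balance with calcium (+2) requires 1 complex ion per 1 calcium.

Ca[Hg(C2O4)F(NO3)]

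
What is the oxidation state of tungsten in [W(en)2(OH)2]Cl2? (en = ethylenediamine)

+4

2 chloride outside the brackets (-1 each) → the complex ion is 2+.
Ligand charges: 2×en neutral; 2×OH = -2; sum -2.
W + (-2) = 2+ ⇒ W is +4.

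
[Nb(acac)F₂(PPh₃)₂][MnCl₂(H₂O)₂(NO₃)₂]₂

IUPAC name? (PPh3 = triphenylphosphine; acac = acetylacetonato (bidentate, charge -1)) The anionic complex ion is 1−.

Both ions are complex: the cation is named first with the plain metal name, the anion second with the -ate form; each ion's ligands are alphabetised independently.
The complex anion is given as 1−; its ligand charges sum to -4, so Mn = +3.
With 2 anions per cation, the cation must be 2×1 = 2+.
Cation: ligand charges sum to -3; for the ion to be 2+, Nb = +5.

(acetylacetonato)difluorobis(triphenylphosphine)niobium(V) diaquadichlorodinitratomanganate(III)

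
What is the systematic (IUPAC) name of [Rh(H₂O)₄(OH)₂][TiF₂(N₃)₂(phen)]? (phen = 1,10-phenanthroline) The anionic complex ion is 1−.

Both ions are complex: the cation is named first with the plain metal name, the anion second with the -ate form; each ion's ligands are alphabetised independently.
The complex anion is given as 1−; its ligand charges sum to -4, so Ti = +3.
A 1:1 salt means the cation carries the equal and opposite charge, 1+.
Cation: ligand charges sum to -2; for the ion to be 1+, Rh = +3.

tetraaquadihydroxorhodium(III) diazidodifluoro(1,10-phenanthroline)titanate(III)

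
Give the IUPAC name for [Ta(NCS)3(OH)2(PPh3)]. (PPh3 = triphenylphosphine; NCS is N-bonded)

dihydroxotriisothiocyanato(triphenylphosphine)tantalum(V)

There is no counter-ion, so the complex is neutral overall.
Ligand charges: 1×triphenylphosphine (neutral), 3×isothiocyanato (-1 each), 2×hydroxo (-1 each); total -5. So Ta + (-5) = 0, giving Ta = +5.
Ligands are named alphabetically: hydroxo before isothiocyanato before triphenylphosphine.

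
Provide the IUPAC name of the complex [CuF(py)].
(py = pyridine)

There is no counter-ion, so the complex is neutral overall.
Ligand charges: 1×pyridine (neutral), 1×fluoro (-1 each); total -1. So Cu + (-1) = 0, giving Cu = +1.
Ligands are named alphabetically: fluoro before pyridine.

fluoro(pyridine)copper(I)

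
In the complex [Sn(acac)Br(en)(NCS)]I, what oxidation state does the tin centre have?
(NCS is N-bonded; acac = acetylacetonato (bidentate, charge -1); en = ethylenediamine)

1 iodide outside the brackets (-1 each) → the complex ion is 1+.
Ligand charges: 1×NCS = -1; 1×acac = -1; 1×Br = -1; 1×en neutral; sum -3.
Sn + (-3) = 1+ ⇒ Sn is +4.

+4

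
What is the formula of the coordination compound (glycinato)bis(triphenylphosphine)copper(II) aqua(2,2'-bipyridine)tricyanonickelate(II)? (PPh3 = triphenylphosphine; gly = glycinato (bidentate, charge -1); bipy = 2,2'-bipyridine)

[Cu(gly)(PPh3)2][Ni(bipy)(CN)3(H2O)]

Cation [Cu…]: ligand charges -1, Cu(II) ⇒ ion charge 1+.
Anion [Ni…]: ligand charges -3, Ni(II) ⇒ ion charge 1−.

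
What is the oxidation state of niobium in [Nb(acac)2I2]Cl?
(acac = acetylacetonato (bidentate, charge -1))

+5

1 chloride outside the brackets (-1 each) → the complex ion is 1+.
Ligand charges: 2×acac = -2; 2×I = -2; sum -4.
Nb + (-4) = 1+ ⇒ Nb is +5.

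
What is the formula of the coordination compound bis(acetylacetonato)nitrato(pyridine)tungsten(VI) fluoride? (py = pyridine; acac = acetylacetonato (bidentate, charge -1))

Ligands: 1 nitrato (NO3, -1), 1 pyridine (py, neutral), 2 acetylacetonato (acac, -1). Ligand charge sum = -3.
With W in oxidation state +6, the complex ion is [W...]^3+.
Charge balance with fluoride (-1) requires 1 complex ion per 3 fluoride.

[W(acac)2(NO3)(py)]F3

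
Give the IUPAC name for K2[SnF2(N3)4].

The 2 potassium counter-ions carry a total charge of +2, so each complex ion is 2−.
Ligand charges: 4×azido (-1 each), 2×fluoro (-1 each); total -6. So Sn + (-6) = 2−, giving Sn = +4.
Ligands are named alphabetically: azido before fluoro.
The complex ion is anionic, so tin takes the -ate form stannate(IV).

potassium tetraazidodifluorostannate(IV)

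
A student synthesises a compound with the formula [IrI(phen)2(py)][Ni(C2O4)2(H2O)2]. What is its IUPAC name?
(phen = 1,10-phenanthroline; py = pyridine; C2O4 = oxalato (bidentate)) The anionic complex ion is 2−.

iodobis(1,10-phenanthroline)(pyridine)iridium(III) diaquadioxalatonickelate(II)

The complex anion is given as 2−; its ligand charges sum to -4, so Ni = +2.
A 1:1 salt means the cation carries the equal and opposite charge, 2+.
Cation: ligand charges sum to -1; for the ion to be 2+, Ir = +3.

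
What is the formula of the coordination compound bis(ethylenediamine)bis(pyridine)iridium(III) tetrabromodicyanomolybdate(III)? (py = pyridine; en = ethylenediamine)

Cation [Ir…]: ligand charges 0, Ir(III) ⇒ ion charge 3+.
Anion [Mo…]: ligand charges -6, Mo(III) ⇒ ion charge 3−.
One 3+ cation balances one 3− anion.

[Ir(en)2(py)2][MoBr4(CN)2]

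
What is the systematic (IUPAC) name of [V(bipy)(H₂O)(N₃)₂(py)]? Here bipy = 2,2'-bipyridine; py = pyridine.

There is no counter-ion, so the complex is neutral overall.
Ligand charges: 1×2,2'-bipyridine (neutral), 2×azido (-1 each), 1×aqua (neutral), 1×pyridine (neutral); total -2. So V + (-2) = 0, giving V = +2.
Ligands are named alphabetically: aqua before azido before bipyridine before pyridine.

aquadiazido(2,2'-bipyridine)(pyridine)vanadium(II)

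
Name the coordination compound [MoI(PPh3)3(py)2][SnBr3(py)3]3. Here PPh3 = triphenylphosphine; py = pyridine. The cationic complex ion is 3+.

iodobis(pyridine)tris(triphenylphosphine)molybdenum(IV) tribromotris(pyridine)stannate(II)

Both ions are complex: the cation is named first with the plain metal name, the anion second with the -ate form; each ion's ligands are alphabetised independently.
The complex cation is given as 3+; its ligand charges sum to -1, so Mo = +4.
With 3 anions per cation, each anion must be 3/3 = 1−.
Anion: ligand charges sum to -3; for the ion to be 1−, Sn = +2.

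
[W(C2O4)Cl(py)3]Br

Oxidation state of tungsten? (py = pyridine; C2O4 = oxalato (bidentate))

+4

1 bromide outside the brackets (-1 each) → the complex ion is 1+.
Ligand charges: 1×Cl = -1; 3×py neutral; 1×C2O4 = -2; sum -3.
W + (-3) = 1+ ⇒ W is +4.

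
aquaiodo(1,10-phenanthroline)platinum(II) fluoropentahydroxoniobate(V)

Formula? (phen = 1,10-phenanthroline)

[Pt(H2O)I(phen)][NbF(OH)5]

Cation [Pt…]: ligand charges -1, Pt(II) ⇒ ion charge 1+.
Anion [Nb…]: ligand charges -6, Nb(V) ⇒ ion charge 1−.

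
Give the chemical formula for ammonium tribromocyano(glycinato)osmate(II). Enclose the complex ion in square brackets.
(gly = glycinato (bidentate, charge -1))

(NH4)3[OsBr3(CN)(gly)]

Ligands: 3 bromo (Br, -1), 1 glycinato (gly, -1), 1 cyano (CN, -1). Ligand charge sum = -5.
With Os in oxidation state +2, the complex ion is [Os...]^3−.
Charge balance with ammonium (+1) requires 1 complex ion per 3 ammonium.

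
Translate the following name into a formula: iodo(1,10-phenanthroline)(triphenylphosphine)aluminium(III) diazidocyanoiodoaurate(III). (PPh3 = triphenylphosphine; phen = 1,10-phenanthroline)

Cation [Al…]: ligand charges -1, Al(III) ⇒ ion charge 2+.
Anion [Au…]: ligand charges -4, Au(III) ⇒ ion charge 1−.
One 2+ cation requires 2 of the 1− anion.

[AlI(phen)(PPh3)][Au(CN)I(N3)2]2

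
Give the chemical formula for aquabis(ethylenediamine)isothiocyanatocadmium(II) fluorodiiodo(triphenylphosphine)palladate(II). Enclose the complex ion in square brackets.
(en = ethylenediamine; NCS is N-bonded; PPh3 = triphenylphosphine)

Cation [Cd…]: ligand charges -1, Cd(II) ⇒ ion charge 1+.
Anion [Pd…]: ligand charges -3, Pd(II) ⇒ ion charge 1−.
One 1+ cation balances one 1− anion.

[Cd(en)2(H2O)(NCS)][PdFI2(PPh3)]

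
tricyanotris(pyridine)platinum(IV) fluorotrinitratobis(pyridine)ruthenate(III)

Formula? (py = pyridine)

[Pt(CN)3(py)3][RuF(NO3)3(py)2]

Cation [Pt…]: ligand charges -3, Pt(IV) ⇒ ion charge 1+.
Anion [Ru…]: ligand charges -4, Ru(III) ⇒ ion charge 1−.
One 1+ cation balances one 1− anion.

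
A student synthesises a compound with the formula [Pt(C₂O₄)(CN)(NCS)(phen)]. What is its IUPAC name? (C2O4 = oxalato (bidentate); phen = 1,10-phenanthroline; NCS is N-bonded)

cyanoisothiocyanatooxalato(1,10-phenanthroline)platinum(IV)

There is no counter-ion, so the complex is neutral overall.
Ligand charges: 1×oxalato (-2 each), 1×1,10-phenanthroline (neutral), 1×cyano (-1 each), 1×isothiocyanato (-1 each); total -4. So Pt + (-4) = 0, giving Pt = +4.
Ligands are named alphabetically: cyano before isothiocyanato before oxalato before phenanthroline.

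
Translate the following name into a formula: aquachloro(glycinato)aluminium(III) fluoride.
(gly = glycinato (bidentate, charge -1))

[AlCl(gly)(H2O)]F

Ligands: 1 aqua (H2O, neutral), 1 glycinato (gly, -1), 1 chloro (Cl, -1). Ligand charge sum = -2.
With Al in oxidation state +3, the complex ion is [Al...]^1+.
Charge balance with fluoride (-1) requires 1 complex ion per 1 fluoride.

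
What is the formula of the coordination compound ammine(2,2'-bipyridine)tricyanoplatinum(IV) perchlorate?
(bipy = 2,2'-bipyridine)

Ligands: 1 ammine (NH3, neutral), 3 cyano (CN, -1), 1 2,2'-bipyridine (bipy, neutral). Ligand charge sum = -3.
With Pt in oxidation state +4, the complex ion is [Pt...]^1+.
Charge balance with perchlorate (-1) requires 1 complex ion per 1 perchlorate.

[Pt(bipy)(CN)3(NH3)]ClO4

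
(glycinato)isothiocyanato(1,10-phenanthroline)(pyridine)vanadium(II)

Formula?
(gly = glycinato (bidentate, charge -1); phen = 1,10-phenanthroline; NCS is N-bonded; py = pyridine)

Ligands: 1 glycinato (gly, -1), 1 1,10-phenanthroline (phen, neutral), 1 isothiocyanato (NCS, -1), 1 pyridine (py, neutral). Ligand charge sum = -2.
With V in oxidation state +2, the complex ion is [V...].

[V(gly)(NCS)(phen)(py)]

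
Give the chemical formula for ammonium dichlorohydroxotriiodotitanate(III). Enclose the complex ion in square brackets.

Ligands: 3 iodo (I, -1), 1 hydroxo (OH, -1), 2 chloro (Cl, -1). Ligand charge sum = -6.
Charge balance with ammonium (+1) requires 1 complex ion per 3 ammonium.

(NH4)3[TiCl2I3(OH)]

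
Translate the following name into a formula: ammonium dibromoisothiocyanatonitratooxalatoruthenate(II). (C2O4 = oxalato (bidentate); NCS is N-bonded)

(NH4)4[RuBr2(C2O4)(NCS)(NO3)]

Ligands: 1 oxalato (C2O4, -2), 1 isothiocyanato (NCS, -1), 1 nitrato (NO3, -1), 2 bromo (Br, -1). Ligand charge sum = -6.
With Ru in oxidation state +2, the complex ion is [Ru...]^4−.
Charge balance with ammonium (+1) requires 1 complex ion per 4 ammonium.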